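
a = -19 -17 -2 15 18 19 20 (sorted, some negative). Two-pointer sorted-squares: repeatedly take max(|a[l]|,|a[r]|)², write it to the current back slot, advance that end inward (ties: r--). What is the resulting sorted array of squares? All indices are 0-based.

[4, 225, 289, 324, 361, 361, 400]

l=0 r=6: |-19|<=|20| out[6]=400, r--
l=0 r=5: |-19|<=|19| out[5]=361, r--
l=0 r=4: |-19|>|18| out[4]=361, l++
l=1 r=4: |-17|<=|18| out[3]=324, r--
l=1 r=3: |-17|>|15| out[2]=289, l++
l=2 r=3: |-2|<=|15| out[1]=225, r--
l=2 r=2: |-2|<=|-2| out[0]=4, r--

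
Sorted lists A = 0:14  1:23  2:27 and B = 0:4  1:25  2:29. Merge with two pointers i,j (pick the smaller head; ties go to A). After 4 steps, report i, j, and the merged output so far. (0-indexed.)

i=0 j=0: A[i]=14>B[j]=4 take 4, j++
i=0 j=1: A[i]=14<=B[j]=25 take 14, i++
i=1 j=1: A[i]=23<=B[j]=25 take 23, i++
i=2 j=1: A[i]=27>B[j]=25 take 25, j++

i=2, j=2, merged so far=[4, 14, 23, 25]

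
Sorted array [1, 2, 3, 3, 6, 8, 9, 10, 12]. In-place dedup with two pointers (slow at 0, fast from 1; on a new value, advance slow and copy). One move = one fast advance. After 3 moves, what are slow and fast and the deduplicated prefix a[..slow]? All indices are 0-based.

slow=2, fast=4, prefix=[1, 2, 3]

slow=0 fast=1: a[fast]=2≠a[slow]=1 write a[1]=2, slow++,fast++
slow=1 fast=2: a[fast]=3≠a[slow]=2 write a[2]=3, slow++,fast++
slow=2 fast=3: a[fast]=3=a[slow] dup, fast++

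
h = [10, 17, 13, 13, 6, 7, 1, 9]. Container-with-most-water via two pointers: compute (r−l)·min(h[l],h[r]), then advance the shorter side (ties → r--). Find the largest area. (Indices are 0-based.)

l=0 r=7: min(10,9)*7=63 best=63 *, r--
l=0 r=6: min(10,1)*6=6 best=63, r--
l=0 r=5: min(10,7)*5=35 best=63, r--
l=0 r=4: min(10,6)*4=24 best=63, r--
l=0 r=3: min(10,13)*3=30 best=63, l++
l=1 r=3: min(17,13)*2=26 best=63, r--
l=1 r=2: min(17,13)*1=13 best=63, r--

max area = 63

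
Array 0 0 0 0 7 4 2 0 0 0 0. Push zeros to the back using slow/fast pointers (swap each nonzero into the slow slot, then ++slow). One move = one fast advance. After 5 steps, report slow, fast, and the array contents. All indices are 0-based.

slow=1, fast=5, a=[7, 0, 0, 0, 0, 4, 2, 0, 0, 0, 0]

(s=0,f=0) a[fast]=0 → fast++
(s=0,f=1) a[fast]=0 → fast++
(s=0,f=2) a[fast]=0 → fast++
(s=0,f=3) a[fast]=0 → fast++
(s=0,f=4) a[fast]=7≠0 swap→a[0]=7 → slow++,fast++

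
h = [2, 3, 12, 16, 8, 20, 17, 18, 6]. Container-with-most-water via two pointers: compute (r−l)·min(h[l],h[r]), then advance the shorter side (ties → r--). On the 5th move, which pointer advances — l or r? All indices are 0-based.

l

[0,8] min(2,6)*8=16 best=16 * → l++
[1,8] min(3,6)*7=21 best=21 * → l++
[2,8] min(12,6)*6=36 best=36 * → r--
[2,7] min(12,18)*5=60 best=60 * → l++
[3,7] min(16,18)*4=64 best=64 * → l++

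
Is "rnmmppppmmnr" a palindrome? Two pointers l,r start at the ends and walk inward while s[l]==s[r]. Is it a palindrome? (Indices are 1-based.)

palindrome

l=1 r=12: 'r'=='r', l++,r--
l=2 r=11: 'n'=='n', l++,r--
l=3 r=10: 'm'=='m', l++,r--
l=4 r=9: 'm'=='m', l++,r--
l=5 r=8: 'p'=='p', l++,r--
l=6 r=7: 'p'=='p', l++,r--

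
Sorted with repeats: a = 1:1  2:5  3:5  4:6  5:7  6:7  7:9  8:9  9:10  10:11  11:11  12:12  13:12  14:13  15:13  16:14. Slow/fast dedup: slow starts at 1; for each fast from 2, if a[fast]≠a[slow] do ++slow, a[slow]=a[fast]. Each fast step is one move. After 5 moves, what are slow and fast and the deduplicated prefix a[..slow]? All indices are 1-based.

slow=4, fast=7, prefix=[1, 5, 6, 7]

slow=1 fast=2: a[fast]=5≠a[slow]=1 write a[2]=5, slow++,fast++
slow=2 fast=3: a[fast]=5=a[slow] dup, fast++
slow=2 fast=4: a[fast]=6≠a[slow]=5 write a[3]=6, slow++,fast++
slow=3 fast=5: a[fast]=7≠a[slow]=6 write a[4]=7, slow++,fast++
slow=4 fast=6: a[fast]=7=a[slow] dup, fast++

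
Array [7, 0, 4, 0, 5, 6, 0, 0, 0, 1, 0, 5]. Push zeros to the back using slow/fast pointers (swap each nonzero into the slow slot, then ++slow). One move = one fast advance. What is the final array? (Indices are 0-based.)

[7, 4, 5, 6, 1, 5, 0, 0, 0, 0, 0, 0]

(s=0,f=0) a[fast]=7≠0 swap→a[0]=7 → slow++,fast++
(s=1,f=1) a[fast]=0 → fast++
(s=1,f=2) a[fast]=4≠0 swap→a[1]=4 → slow++,fast++
(s=2,f=3) a[fast]=0 → fast++
(s=2,f=4) a[fast]=5≠0 swap→a[2]=5 → slow++,fast++
(s=3,f=5) a[fast]=6≠0 swap→a[3]=6 → slow++,fast++
(s=4,f=6) a[fast]=0 → fast++
(s=4,f=7) a[fast]=0 → fast++
(s=4,f=8) a[fast]=0 → fast++
(s=4,f=9) a[fast]=1≠0 swap→a[4]=1 → slow++,fast++
(s=5,f=10) a[fast]=0 → fast++
(s=5,f=11) a[fast]=5≠0 swap→a[5]=5 → slow++,fast++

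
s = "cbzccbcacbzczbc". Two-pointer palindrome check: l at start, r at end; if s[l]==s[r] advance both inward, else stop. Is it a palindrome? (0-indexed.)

not a palindrome (mismatch at 4,10)

[0,14] 'c'=='c' → l++,r--
[1,13] 'b'=='b' → l++,r--
[2,12] 'z'=='z' → l++,r--
[3,11] 'c'=='c' → l++,r--
[4,10] 'c'!='z' → stop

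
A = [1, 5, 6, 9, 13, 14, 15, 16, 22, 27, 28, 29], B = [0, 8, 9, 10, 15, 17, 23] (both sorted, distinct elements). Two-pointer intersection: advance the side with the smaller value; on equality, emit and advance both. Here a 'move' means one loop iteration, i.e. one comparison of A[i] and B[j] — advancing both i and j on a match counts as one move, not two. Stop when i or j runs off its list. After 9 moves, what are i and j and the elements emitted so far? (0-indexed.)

[i=0,j=0] 1>0 → j++
[i=0,j=1] 1<8 → i++
[i=1,j=1] 5<8 → i++
[i=2,j=1] 6<8 → i++
[i=3,j=1] 9>8 → j++
[i=3,j=2] 9==9 emit → i++,j++
[i=4,j=3] 13>10 → j++
[i=4,j=4] 13<15 → i++
[i=5,j=4] 14<15 → i++

i=6, j=4, emitted=[9]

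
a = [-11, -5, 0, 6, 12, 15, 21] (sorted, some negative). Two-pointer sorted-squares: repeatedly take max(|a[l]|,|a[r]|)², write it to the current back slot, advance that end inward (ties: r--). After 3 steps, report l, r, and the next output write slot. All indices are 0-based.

l=0, r=3, next write slot=3

l=0 r=6: |-11|<=|21| out[6]=441, r--
l=0 r=5: |-11|<=|15| out[5]=225, r--
l=0 r=4: |-11|<=|12| out[4]=144, r--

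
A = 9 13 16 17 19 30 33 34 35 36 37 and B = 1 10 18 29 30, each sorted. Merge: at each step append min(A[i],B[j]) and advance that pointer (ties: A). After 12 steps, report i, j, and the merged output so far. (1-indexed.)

i=8, j=6, merged so far=[1, 9, 10, 13, 16, 17, 18, 19, 29, 30, 30, 33]

i=1 j=1: A[i]=9>B[j]=1 take 1, j++
i=1 j=2: A[i]=9<=B[j]=10 take 9, i++
i=2 j=2: A[i]=13>B[j]=10 take 10, j++
i=2 j=3: A[i]=13<=B[j]=18 take 13, i++
i=3 j=3: A[i]=16<=B[j]=18 take 16, i++
i=4 j=3: A[i]=17<=B[j]=18 take 17, i++
i=5 j=3: A[i]=19>B[j]=18 take 18, j++
i=5 j=4: A[i]=19<=B[j]=29 take 19, i++
i=6 j=4: A[i]=30>B[j]=29 take 29, j++
i=6 j=5: A[i]=30<=B[j]=30 take 30, i++
i=7 j=5: A[i]=33>B[j]=30 take 30, j++
i=7 j=6: B done, take A[i]=33, i++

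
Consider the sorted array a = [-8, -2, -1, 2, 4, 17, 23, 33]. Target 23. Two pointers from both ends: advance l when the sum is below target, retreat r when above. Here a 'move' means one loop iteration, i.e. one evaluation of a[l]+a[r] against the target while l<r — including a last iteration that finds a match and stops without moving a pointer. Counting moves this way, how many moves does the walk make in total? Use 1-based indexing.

l=1 r=8: -8+33=25 >23, r--
l=1 r=7: -8+23=15 <23, l++
l=2 r=7: -2+23=21 <23, l++
l=3 r=7: -1+23=22 <23, l++
l=4 r=7: 2+23=25 >23, r--
l=4 r=6: 2+17=19 <23, l++
l=5 r=6: 4+17=21 <23, l++

7 moves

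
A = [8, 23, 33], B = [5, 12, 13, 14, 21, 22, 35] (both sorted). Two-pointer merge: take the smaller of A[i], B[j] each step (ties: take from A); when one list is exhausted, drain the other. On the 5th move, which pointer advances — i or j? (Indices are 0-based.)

[i=0,j=0] A[i]=8>B[j]=5 take 5 → j++
[i=0,j=1] A[i]=8<=B[j]=12 take 8 → i++
[i=1,j=1] A[i]=23>B[j]=12 take 12 → j++
[i=1,j=2] A[i]=23>B[j]=13 take 13 → j++
[i=1,j=3] A[i]=23>B[j]=14 take 14 → j++

j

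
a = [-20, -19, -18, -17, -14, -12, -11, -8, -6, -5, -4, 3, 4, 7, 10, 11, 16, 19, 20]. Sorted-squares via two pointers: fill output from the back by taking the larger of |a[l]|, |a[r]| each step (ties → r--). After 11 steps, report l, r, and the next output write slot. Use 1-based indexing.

l=8, r=15, next write slot=8

l=1 r=19: |-20|<=|20| out[19]=400, r--
l=1 r=18: |-20|>|19| out[18]=400, l++
l=2 r=18: |-19|<=|19| out[17]=361, r--
l=2 r=17: |-19|>|16| out[16]=361, l++
l=3 r=17: |-18|>|16| out[15]=324, l++
l=4 r=17: |-17|>|16| out[14]=289, l++
l=5 r=17: |-14|<=|16| out[13]=256, r--
l=5 r=16: |-14|>|11| out[12]=196, l++
l=6 r=16: |-12|>|11| out[11]=144, l++
l=7 r=16: |-11|<=|11| out[10]=121, r--
l=7 r=15: |-11|>|10| out[9]=121, l++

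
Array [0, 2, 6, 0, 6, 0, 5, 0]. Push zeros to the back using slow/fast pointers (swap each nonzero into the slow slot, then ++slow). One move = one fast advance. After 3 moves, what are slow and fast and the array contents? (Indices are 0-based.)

slow=2, fast=3, a=[2, 6, 0, 0, 6, 0, 5, 0]

slow=0 fast=0: a[fast]=0, fast++
slow=0 fast=1: a[fast]=2≠0 swap→a[0]=2, slow++,fast++
slow=1 fast=2: a[fast]=6≠0 swap→a[1]=6, slow++,fast++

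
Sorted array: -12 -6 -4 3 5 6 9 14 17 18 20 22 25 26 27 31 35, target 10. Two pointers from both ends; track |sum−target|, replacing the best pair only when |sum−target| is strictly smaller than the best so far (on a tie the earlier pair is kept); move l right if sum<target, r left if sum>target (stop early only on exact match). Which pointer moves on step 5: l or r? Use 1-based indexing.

r

[1,17] -12+35=23 d=13 * → r--
[1,16] -12+31=19 d=9 * → r--
[1,15] -12+27=15 d=5 * → r--
[1,14] -12+26=14 d=4 * → r--
[1,13] -12+25=13 d=3 * → r--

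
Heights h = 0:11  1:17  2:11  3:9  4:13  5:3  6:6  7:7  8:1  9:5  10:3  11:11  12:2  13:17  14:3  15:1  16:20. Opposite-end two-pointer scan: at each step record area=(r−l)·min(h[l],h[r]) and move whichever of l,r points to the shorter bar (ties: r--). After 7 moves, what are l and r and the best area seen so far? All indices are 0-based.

[0,16] min(11,20)*16=176 best=176 * → l++
[1,16] min(17,20)*15=255 best=255 * → l++
[2,16] min(11,20)*14=154 best=255 → l++
[3,16] min(9,20)*13=117 best=255 → l++
[4,16] min(13,20)*12=156 best=255 → l++
[5,16] min(3,20)*11=33 best=255 → l++
[6,16] min(6,20)*10=60 best=255 → l++

l=7, r=16, best area=255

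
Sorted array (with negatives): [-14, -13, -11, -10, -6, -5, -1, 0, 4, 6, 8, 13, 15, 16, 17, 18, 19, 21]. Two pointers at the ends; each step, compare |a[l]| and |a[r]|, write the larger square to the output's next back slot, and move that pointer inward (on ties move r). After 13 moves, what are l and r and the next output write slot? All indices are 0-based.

[0,17] |-14|<=|21| out[17]=441 → r--
[0,16] |-14|<=|19| out[16]=361 → r--
[0,15] |-14|<=|18| out[15]=324 → r--
[0,14] |-14|<=|17| out[14]=289 → r--
[0,13] |-14|<=|16| out[13]=256 → r--
[0,12] |-14|<=|15| out[12]=225 → r--
[0,11] |-14|>|13| out[11]=196 → l++
[1,11] |-13|<=|13| out[10]=169 → r--
[1,10] |-13|>|8| out[9]=169 → l++
[2,10] |-11|>|8| out[8]=121 → l++
[3,10] |-10|>|8| out[7]=100 → l++
[4,10] |-6|<=|8| out[6]=64 → r--
[4,9] |-6|<=|6| out[5]=36 → r--

l=4, r=8, next write slot=4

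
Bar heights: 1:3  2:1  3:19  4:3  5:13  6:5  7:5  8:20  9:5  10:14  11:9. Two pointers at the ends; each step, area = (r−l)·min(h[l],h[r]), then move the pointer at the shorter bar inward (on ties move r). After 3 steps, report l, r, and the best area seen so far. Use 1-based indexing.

l=3, r=10, best area=72

l=1 r=11: min(3,9)*10=30 best=30 *, l++
l=2 r=11: min(1,9)*9=9 best=30, l++
l=3 r=11: min(19,9)*8=72 best=72 *, r--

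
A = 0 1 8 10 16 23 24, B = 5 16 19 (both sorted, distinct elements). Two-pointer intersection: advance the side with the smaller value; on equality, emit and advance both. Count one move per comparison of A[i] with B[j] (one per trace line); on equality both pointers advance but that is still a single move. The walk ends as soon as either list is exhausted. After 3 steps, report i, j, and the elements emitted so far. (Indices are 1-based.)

i=3, j=2, emitted=[]

i=1 j=1: 0<5, i++
i=2 j=1: 1<5, i++
i=3 j=1: 8>5, j++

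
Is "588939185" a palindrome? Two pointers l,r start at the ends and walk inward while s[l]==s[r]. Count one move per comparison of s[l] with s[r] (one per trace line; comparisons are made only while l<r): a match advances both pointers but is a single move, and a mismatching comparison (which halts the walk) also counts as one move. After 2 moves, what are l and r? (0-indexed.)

l=2, r=6

l=0 r=8: '5'=='5', l++,r--
l=1 r=7: '8'=='8', l++,r--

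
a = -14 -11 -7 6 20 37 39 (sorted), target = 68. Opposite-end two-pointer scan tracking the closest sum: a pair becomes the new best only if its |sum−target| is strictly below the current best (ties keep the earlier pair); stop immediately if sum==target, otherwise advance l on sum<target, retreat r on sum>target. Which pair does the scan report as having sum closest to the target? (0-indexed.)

[0,6] -14+39=25 d=43 * → l++
[1,6] -11+39=28 d=40 * → l++
[2,6] -7+39=32 d=36 * → l++
[3,6] 6+39=45 d=23 * → l++
[4,6] 20+39=59 d=9 * → l++
[5,6] 37+39=76 d=8 * → r--

pair (37, 39) with sum 76 (|Δ|=8)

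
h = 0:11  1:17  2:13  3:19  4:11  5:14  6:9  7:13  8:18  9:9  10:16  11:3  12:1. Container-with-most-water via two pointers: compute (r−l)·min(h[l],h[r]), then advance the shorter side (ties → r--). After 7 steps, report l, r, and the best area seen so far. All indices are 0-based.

l=3, r=8, best area=144

[0,12] min(11,1)*12=12 best=12 * → r--
[0,11] min(11,3)*11=33 best=33 * → r--
[0,10] min(11,16)*10=110 best=110 * → l++
[1,10] min(17,16)*9=144 best=144 * → r--
[1,9] min(17,9)*8=72 best=144 → r--
[1,8] min(17,18)*7=119 best=144 → l++
[2,8] min(13,18)*6=78 best=144 → l++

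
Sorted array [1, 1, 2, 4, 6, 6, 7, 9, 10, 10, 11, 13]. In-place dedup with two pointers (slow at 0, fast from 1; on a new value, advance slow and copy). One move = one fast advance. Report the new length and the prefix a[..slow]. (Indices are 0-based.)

length 9; prefix = [1, 2, 4, 6, 7, 9, 10, 11, 13]

(s=0,f=1) a[fast]=1=a[slow] dup → fast++
(s=0,f=2) a[fast]=2≠a[slow]=1 write a[1]=2 → slow++,fast++
(s=1,f=3) a[fast]=4≠a[slow]=2 write a[2]=4 → slow++,fast++
(s=2,f=4) a[fast]=6≠a[slow]=4 write a[3]=6 → slow++,fast++
(s=3,f=5) a[fast]=6=a[slow] dup → fast++
(s=3,f=6) a[fast]=7≠a[slow]=6 write a[4]=7 → slow++,fast++
(s=4,f=7) a[fast]=9≠a[slow]=7 write a[5]=9 → slow++,fast++
(s=5,f=8) a[fast]=10≠a[slow]=9 write a[6]=10 → slow++,fast++
(s=6,f=9) a[fast]=10=a[slow] dup → fast++
(s=6,f=10) a[fast]=11≠a[slow]=10 write a[7]=11 → slow++,fast++
(s=7,f=11) a[fast]=13≠a[slow]=11 write a[8]=13 → slow++,fast++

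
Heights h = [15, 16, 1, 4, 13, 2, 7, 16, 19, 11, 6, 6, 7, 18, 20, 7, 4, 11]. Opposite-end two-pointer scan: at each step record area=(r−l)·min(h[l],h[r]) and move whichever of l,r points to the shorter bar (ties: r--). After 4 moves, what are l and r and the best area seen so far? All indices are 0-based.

[0,17] min(15,11)*17=187 best=187 * → r--
[0,16] min(15,4)*16=64 best=187 → r--
[0,15] min(15,7)*15=105 best=187 → r--
[0,14] min(15,20)*14=210 best=210 * → l++

l=1, r=14, best area=210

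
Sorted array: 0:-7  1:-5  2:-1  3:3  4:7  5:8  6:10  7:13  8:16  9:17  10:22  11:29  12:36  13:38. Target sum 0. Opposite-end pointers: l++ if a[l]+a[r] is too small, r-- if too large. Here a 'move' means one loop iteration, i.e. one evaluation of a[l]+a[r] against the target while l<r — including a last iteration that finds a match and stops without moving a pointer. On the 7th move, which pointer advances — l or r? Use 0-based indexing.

r

[0,13] -7+38=31 >0 → r--
[0,12] -7+36=29 >0 → r--
[0,11] -7+29=22 >0 → r--
[0,10] -7+22=15 >0 → r--
[0,9] -7+17=10 >0 → r--
[0,8] -7+16=9 >0 → r--
[0,7] -7+13=6 >0 → r--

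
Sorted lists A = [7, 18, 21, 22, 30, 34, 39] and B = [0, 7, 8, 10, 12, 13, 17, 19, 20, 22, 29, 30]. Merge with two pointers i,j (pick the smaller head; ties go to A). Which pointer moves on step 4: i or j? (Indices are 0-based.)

j

[i=0,j=0] A[i]=7>B[j]=0 take 0 → j++
[i=0,j=1] A[i]=7<=B[j]=7 take 7 → i++
[i=1,j=1] A[i]=18>B[j]=7 take 7 → j++
[i=1,j=2] A[i]=18>B[j]=8 take 8 → j++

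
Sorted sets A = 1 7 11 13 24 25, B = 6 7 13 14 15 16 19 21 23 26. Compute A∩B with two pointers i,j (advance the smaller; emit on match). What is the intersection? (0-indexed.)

intersection = [7, 13]

[i=0,j=0] 1<6 → i++
[i=1,j=0] 7>6 → j++
[i=1,j=1] 7==7 emit → i++,j++
[i=2,j=2] 11<13 → i++
[i=3,j=2] 13==13 emit → i++,j++
[i=4,j=3] 24>14 → j++
[i=4,j=4] 24>15 → j++
[i=4,j=5] 24>16 → j++
[i=4,j=6] 24>19 → j++
[i=4,j=7] 24>21 → j++
[i=4,j=8] 24>23 → j++
[i=4,j=9] 24<26 → i++
[i=5,j=9] 25<26 → i++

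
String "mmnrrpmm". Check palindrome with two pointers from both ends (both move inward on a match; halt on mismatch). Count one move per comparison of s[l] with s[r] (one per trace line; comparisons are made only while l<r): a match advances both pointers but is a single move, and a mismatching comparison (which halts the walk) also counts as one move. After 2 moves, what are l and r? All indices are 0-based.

l=2, r=5

l=0 r=7: 'm'=='m', l++,r--
l=1 r=6: 'm'=='m', l++,r--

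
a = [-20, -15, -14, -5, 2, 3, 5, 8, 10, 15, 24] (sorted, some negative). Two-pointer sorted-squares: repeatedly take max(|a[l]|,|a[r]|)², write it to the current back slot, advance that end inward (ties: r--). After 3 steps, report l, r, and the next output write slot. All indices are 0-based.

l=1, r=8, next write slot=7

l=0 r=10: |-20|<=|24| out[10]=576, r--
l=0 r=9: |-20|>|15| out[9]=400, l++
l=1 r=9: |-15|<=|15| out[8]=225, r--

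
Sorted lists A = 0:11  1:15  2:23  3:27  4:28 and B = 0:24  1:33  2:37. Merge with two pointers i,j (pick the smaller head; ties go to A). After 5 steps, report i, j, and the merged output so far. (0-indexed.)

[i=0,j=0] A[i]=11<=B[j]=24 take 11 → i++
[i=1,j=0] A[i]=15<=B[j]=24 take 15 → i++
[i=2,j=0] A[i]=23<=B[j]=24 take 23 → i++
[i=3,j=0] A[i]=27>B[j]=24 take 24 → j++
[i=3,j=1] A[i]=27<=B[j]=33 take 27 → i++

i=4, j=1, merged so far=[11, 15, 23, 24, 27]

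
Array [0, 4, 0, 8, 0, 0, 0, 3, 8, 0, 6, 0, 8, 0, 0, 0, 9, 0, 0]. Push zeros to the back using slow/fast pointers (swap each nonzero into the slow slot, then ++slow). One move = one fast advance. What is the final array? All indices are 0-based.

[4, 8, 3, 8, 6, 8, 9, 0, 0, 0, 0, 0, 0, 0, 0, 0, 0, 0, 0]

(s=0,f=0) a[fast]=0 → fast++
(s=0,f=1) a[fast]=4≠0 swap→a[0]=4 → slow++,fast++
(s=1,f=2) a[fast]=0 → fast++
(s=1,f=3) a[fast]=8≠0 swap→a[1]=8 → slow++,fast++
(s=2,f=4) a[fast]=0 → fast++
(s=2,f=5) a[fast]=0 → fast++
(s=2,f=6) a[fast]=0 → fast++
(s=2,f=7) a[fast]=3≠0 swap→a[2]=3 → slow++,fast++
(s=3,f=8) a[fast]=8≠0 swap→a[3]=8 → slow++,fast++
(s=4,f=9) a[fast]=0 → fast++
(s=4,f=10) a[fast]=6≠0 swap→a[4]=6 → slow++,fast++
(s=5,f=11) a[fast]=0 → fast++
(s=5,f=12) a[fast]=8≠0 swap→a[5]=8 → slow++,fast++
(s=6,f=13) a[fast]=0 → fast++
(s=6,f=14) a[fast]=0 → fast++
(s=6,f=15) a[fast]=0 → fast++
(s=6,f=16) a[fast]=9≠0 swap→a[6]=9 → slow++,fast++
(s=7,f=17) a[fast]=0 → fast++
(s=7,f=18) a[fast]=0 → fast++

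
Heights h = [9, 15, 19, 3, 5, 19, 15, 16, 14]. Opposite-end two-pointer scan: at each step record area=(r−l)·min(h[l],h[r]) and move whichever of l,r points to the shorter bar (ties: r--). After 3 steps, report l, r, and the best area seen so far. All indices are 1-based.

l=3, r=8, best area=98

l=1 r=9: min(9,14)*8=72 best=72 *, l++
l=2 r=9: min(15,14)*7=98 best=98 *, r--
l=2 r=8: min(15,16)*6=90 best=98, l++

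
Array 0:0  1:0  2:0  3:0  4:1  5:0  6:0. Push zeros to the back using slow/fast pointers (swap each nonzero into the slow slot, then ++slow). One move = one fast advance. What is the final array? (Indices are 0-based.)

[1, 0, 0, 0, 0, 0, 0]

(s=0,f=0) a[fast]=0 → fast++
(s=0,f=1) a[fast]=0 → fast++
(s=0,f=2) a[fast]=0 → fast++
(s=0,f=3) a[fast]=0 → fast++
(s=0,f=4) a[fast]=1≠0 swap→a[0]=1 → slow++,fast++
(s=1,f=5) a[fast]=0 → fast++
(s=1,f=6) a[fast]=0 → fast++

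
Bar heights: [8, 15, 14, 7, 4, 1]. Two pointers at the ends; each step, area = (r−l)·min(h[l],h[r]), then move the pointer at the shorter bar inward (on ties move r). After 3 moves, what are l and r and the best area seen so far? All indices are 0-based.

l=0, r=2, best area=21

l=0 r=5: min(8,1)*5=5 best=5 *, r--
l=0 r=4: min(8,4)*4=16 best=16 *, r--
l=0 r=3: min(8,7)*3=21 best=21 *, r--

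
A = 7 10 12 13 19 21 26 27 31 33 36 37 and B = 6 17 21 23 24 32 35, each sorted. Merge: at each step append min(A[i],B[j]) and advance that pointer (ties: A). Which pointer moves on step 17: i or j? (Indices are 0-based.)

[i=0,j=0] A[i]=7>B[j]=6 take 6 → j++
[i=0,j=1] A[i]=7<=B[j]=17 take 7 → i++
[i=1,j=1] A[i]=10<=B[j]=17 take 10 → i++
[i=2,j=1] A[i]=12<=B[j]=17 take 12 → i++
[i=3,j=1] A[i]=13<=B[j]=17 take 13 → i++
[i=4,j=1] A[i]=19>B[j]=17 take 17 → j++
[i=4,j=2] A[i]=19<=B[j]=21 take 19 → i++
[i=5,j=2] A[i]=21<=B[j]=21 take 21 → i++
[i=6,j=2] A[i]=26>B[j]=21 take 21 → j++
[i=6,j=3] A[i]=26>B[j]=23 take 23 → j++
[i=6,j=4] A[i]=26>B[j]=24 take 24 → j++
[i=6,j=5] A[i]=26<=B[j]=32 take 26 → i++
[i=7,j=5] A[i]=27<=B[j]=32 take 27 → i++
[i=8,j=5] A[i]=31<=B[j]=32 take 31 → i++
[i=9,j=5] A[i]=33>B[j]=32 take 32 → j++
[i=9,j=6] A[i]=33<=B[j]=35 take 33 → i++
[i=10,j=6] A[i]=36>B[j]=35 take 35 → j++

j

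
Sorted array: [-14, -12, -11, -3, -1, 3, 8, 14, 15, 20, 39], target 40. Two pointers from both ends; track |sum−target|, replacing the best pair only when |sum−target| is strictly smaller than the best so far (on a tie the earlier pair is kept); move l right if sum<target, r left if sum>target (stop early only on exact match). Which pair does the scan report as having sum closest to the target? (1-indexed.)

l=1 r=11: -14+39=25 d=15 *, l++
l=2 r=11: -12+39=27 d=13 *, l++
l=3 r=11: -11+39=28 d=12 *, l++
l=4 r=11: -3+39=36 d=4 *, l++
l=5 r=11: -1+39=38 d=2 *, l++
l=6 r=11: 3+39=42 d=2, r--
l=6 r=10: 3+20=23 d=17, l++
l=7 r=10: 8+20=28 d=12, l++
l=8 r=10: 14+20=34 d=6, l++
l=9 r=10: 15+20=35 d=5, l++

pair (-1, 39) with sum 38 (|Δ|=2)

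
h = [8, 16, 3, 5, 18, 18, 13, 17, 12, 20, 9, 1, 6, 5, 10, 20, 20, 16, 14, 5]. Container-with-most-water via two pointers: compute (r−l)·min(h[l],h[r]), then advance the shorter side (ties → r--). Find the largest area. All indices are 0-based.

max area = 256

l=0 r=19: min(8,5)*19=95 best=95 *, r--
l=0 r=18: min(8,14)*18=144 best=144 *, l++
l=1 r=18: min(16,14)*17=238 best=238 *, r--
l=1 r=17: min(16,16)*16=256 best=256 *, r--
l=1 r=16: min(16,20)*15=240 best=256, l++
l=2 r=16: min(3,20)*14=42 best=256, l++
l=3 r=16: min(5,20)*13=65 best=256, l++
l=4 r=16: min(18,20)*12=216 best=256, l++
l=5 r=16: min(18,20)*11=198 best=256, l++
l=6 r=16: min(13,20)*10=130 best=256, l++
l=7 r=16: min(17,20)*9=153 best=256, l++
l=8 r=16: min(12,20)*8=96 best=256, l++
l=9 r=16: min(20,20)*7=140 best=256, r--
l=9 r=15: min(20,20)*6=120 best=256, r--
l=9 r=14: min(20,10)*5=50 best=256, r--
l=9 r=13: min(20,5)*4=20 best=256, r--
l=9 r=12: min(20,6)*3=18 best=256, r--
l=9 r=11: min(20,1)*2=2 best=256, r--
l=9 r=10: min(20,9)*1=9 best=256, r--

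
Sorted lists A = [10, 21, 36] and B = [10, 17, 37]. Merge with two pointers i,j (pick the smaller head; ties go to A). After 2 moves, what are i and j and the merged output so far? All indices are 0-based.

i=0 j=0: A[i]=10<=B[j]=10 take 10, i++
i=1 j=0: A[i]=21>B[j]=10 take 10, j++

i=1, j=1, merged so far=[10, 10]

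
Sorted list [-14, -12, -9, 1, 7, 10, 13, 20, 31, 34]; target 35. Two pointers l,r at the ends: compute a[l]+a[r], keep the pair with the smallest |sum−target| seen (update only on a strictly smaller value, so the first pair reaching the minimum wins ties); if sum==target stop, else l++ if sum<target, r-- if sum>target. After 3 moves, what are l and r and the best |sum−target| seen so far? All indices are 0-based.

[0,9] -14+34=20 d=15 * → l++
[1,9] -12+34=22 d=13 * → l++
[2,9] -9+34=25 d=10 * → l++

l=3, r=9, best |Δ|=10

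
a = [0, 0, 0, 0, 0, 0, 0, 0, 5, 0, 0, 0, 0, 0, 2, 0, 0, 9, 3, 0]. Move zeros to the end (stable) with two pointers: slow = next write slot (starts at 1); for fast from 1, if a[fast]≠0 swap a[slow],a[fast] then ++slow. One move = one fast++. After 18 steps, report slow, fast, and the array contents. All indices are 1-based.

(s=1,f=1) a[fast]=0 → fast++
(s=1,f=2) a[fast]=0 → fast++
(s=1,f=3) a[fast]=0 → fast++
(s=1,f=4) a[fast]=0 → fast++
(s=1,f=5) a[fast]=0 → fast++
(s=1,f=6) a[fast]=0 → fast++
(s=1,f=7) a[fast]=0 → fast++
(s=1,f=8) a[fast]=0 → fast++
(s=1,f=9) a[fast]=5≠0 swap→a[1]=5 → slow++,fast++
(s=2,f=10) a[fast]=0 → fast++
(s=2,f=11) a[fast]=0 → fast++
(s=2,f=12) a[fast]=0 → fast++
(s=2,f=13) a[fast]=0 → fast++
(s=2,f=14) a[fast]=0 → fast++
(s=2,f=15) a[fast]=2≠0 swap→a[2]=2 → slow++,fast++
(s=3,f=16) a[fast]=0 → fast++
(s=3,f=17) a[fast]=0 → fast++
(s=3,f=18) a[fast]=9≠0 swap→a[3]=9 → slow++,fast++

slow=4, fast=19, a=[5, 2, 9, 0, 0, 0, 0, 0, 0, 0, 0, 0, 0, 0, 0, 0, 0, 0, 3, 0]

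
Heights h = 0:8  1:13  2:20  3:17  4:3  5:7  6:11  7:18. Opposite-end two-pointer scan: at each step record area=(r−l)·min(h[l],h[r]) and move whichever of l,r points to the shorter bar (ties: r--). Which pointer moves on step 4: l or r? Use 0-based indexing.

r

l=0 r=7: min(8,18)*7=56 best=56 *, l++
l=1 r=7: min(13,18)*6=78 best=78 *, l++
l=2 r=7: min(20,18)*5=90 best=90 *, r--
l=2 r=6: min(20,11)*4=44 best=90, r--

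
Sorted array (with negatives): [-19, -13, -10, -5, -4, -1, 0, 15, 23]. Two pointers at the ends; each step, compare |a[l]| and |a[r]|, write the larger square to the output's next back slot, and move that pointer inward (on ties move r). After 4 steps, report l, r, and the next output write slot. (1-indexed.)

l=3, r=7, next write slot=5

[1,9] |-19|<=|23| out[9]=529 → r--
[1,8] |-19|>|15| out[8]=361 → l++
[2,8] |-13|<=|15| out[7]=225 → r--
[2,7] |-13|>|0| out[6]=169 → l++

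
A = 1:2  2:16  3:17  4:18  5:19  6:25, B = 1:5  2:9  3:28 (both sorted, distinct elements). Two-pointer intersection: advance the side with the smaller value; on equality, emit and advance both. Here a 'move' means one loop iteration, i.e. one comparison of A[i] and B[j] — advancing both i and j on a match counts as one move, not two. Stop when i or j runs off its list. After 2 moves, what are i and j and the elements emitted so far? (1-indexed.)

i=2, j=2, emitted=[]

i=1 j=1: 2<5, i++
i=2 j=1: 16>5, j++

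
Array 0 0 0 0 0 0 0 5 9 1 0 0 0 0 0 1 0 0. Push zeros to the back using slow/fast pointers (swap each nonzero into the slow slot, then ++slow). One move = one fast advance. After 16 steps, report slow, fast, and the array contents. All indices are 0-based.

(s=0,f=0) a[fast]=0 → fast++
(s=0,f=1) a[fast]=0 → fast++
(s=0,f=2) a[fast]=0 → fast++
(s=0,f=3) a[fast]=0 → fast++
(s=0,f=4) a[fast]=0 → fast++
(s=0,f=5) a[fast]=0 → fast++
(s=0,f=6) a[fast]=0 → fast++
(s=0,f=7) a[fast]=5≠0 swap→a[0]=5 → slow++,fast++
(s=1,f=8) a[fast]=9≠0 swap→a[1]=9 → slow++,fast++
(s=2,f=9) a[fast]=1≠0 swap→a[2]=1 → slow++,fast++
(s=3,f=10) a[fast]=0 → fast++
(s=3,f=11) a[fast]=0 → fast++
(s=3,f=12) a[fast]=0 → fast++
(s=3,f=13) a[fast]=0 → fast++
(s=3,f=14) a[fast]=0 → fast++
(s=3,f=15) a[fast]=1≠0 swap→a[3]=1 → slow++,fast++

slow=4, fast=16, a=[5, 9, 1, 1, 0, 0, 0, 0, 0, 0, 0, 0, 0, 0, 0, 0, 0, 0]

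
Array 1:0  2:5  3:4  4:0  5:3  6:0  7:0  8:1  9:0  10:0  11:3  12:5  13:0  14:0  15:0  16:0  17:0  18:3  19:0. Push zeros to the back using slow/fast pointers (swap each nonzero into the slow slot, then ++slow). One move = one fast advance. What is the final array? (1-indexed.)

(s=1,f=1) a[fast]=0 → fast++
(s=1,f=2) a[fast]=5≠0 swap→a[1]=5 → slow++,fast++
(s=2,f=3) a[fast]=4≠0 swap→a[2]=4 → slow++,fast++
(s=3,f=4) a[fast]=0 → fast++
(s=3,f=5) a[fast]=3≠0 swap→a[3]=3 → slow++,fast++
(s=4,f=6) a[fast]=0 → fast++
(s=4,f=7) a[fast]=0 → fast++
(s=4,f=8) a[fast]=1≠0 swap→a[4]=1 → slow++,fast++
(s=5,f=9) a[fast]=0 → fast++
(s=5,f=10) a[fast]=0 → fast++
(s=5,f=11) a[fast]=3≠0 swap→a[5]=3 → slow++,fast++
(s=6,f=12) a[fast]=5≠0 swap→a[6]=5 → slow++,fast++
(s=7,f=13) a[fast]=0 → fast++
(s=7,f=14) a[fast]=0 → fast++
(s=7,f=15) a[fast]=0 → fast++
(s=7,f=16) a[fast]=0 → fast++
(s=7,f=17) a[fast]=0 → fast++
(s=7,f=18) a[fast]=3≠0 swap→a[7]=3 → slow++,fast++
(s=8,f=19) a[fast]=0 → fast++

[5, 4, 3, 1, 3, 5, 3, 0, 0, 0, 0, 0, 0, 0, 0, 0, 0, 0, 0]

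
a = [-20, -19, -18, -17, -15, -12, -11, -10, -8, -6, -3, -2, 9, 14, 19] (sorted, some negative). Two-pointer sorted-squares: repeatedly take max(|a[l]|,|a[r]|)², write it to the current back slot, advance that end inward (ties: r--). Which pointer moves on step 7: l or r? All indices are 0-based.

[0,14] |-20|>|19| out[14]=400 → l++
[1,14] |-19|<=|19| out[13]=361 → r--
[1,13] |-19|>|14| out[12]=361 → l++
[2,13] |-18|>|14| out[11]=324 → l++
[3,13] |-17|>|14| out[10]=289 → l++
[4,13] |-15|>|14| out[9]=225 → l++
[5,13] |-12|<=|14| out[8]=196 → r--

r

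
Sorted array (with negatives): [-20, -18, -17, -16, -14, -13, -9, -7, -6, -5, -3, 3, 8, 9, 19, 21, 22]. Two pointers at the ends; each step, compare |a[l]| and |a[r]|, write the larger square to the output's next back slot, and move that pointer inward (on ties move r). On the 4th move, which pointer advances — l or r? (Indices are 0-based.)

[0,16] |-20|<=|22| out[16]=484 → r--
[0,15] |-20|<=|21| out[15]=441 → r--
[0,14] |-20|>|19| out[14]=400 → l++
[1,14] |-18|<=|19| out[13]=361 → r--

r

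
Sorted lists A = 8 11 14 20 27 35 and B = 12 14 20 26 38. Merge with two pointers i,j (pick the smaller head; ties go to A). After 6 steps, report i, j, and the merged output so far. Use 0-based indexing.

[i=0,j=0] A[i]=8<=B[j]=12 take 8 → i++
[i=1,j=0] A[i]=11<=B[j]=12 take 11 → i++
[i=2,j=0] A[i]=14>B[j]=12 take 12 → j++
[i=2,j=1] A[i]=14<=B[j]=14 take 14 → i++
[i=3,j=1] A[i]=20>B[j]=14 take 14 → j++
[i=3,j=2] A[i]=20<=B[j]=20 take 20 → i++

i=4, j=2, merged so far=[8, 11, 12, 14, 14, 20]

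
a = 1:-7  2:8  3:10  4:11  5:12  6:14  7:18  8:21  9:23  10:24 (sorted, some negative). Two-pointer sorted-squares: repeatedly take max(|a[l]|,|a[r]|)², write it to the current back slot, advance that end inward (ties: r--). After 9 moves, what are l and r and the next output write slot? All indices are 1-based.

l=1 r=10: |-7|<=|24| out[10]=576, r--
l=1 r=9: |-7|<=|23| out[9]=529, r--
l=1 r=8: |-7|<=|21| out[8]=441, r--
l=1 r=7: |-7|<=|18| out[7]=324, r--
l=1 r=6: |-7|<=|14| out[6]=196, r--
l=1 r=5: |-7|<=|12| out[5]=144, r--
l=1 r=4: |-7|<=|11| out[4]=121, r--
l=1 r=3: |-7|<=|10| out[3]=100, r--
l=1 r=2: |-7|<=|8| out[2]=64, r--

l=1, r=1, next write slot=1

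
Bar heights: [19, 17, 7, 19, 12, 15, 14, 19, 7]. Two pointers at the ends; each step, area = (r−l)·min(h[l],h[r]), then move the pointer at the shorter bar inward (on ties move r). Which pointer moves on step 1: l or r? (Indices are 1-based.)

[1,9] min(19,7)*8=56 best=56 * → r--

r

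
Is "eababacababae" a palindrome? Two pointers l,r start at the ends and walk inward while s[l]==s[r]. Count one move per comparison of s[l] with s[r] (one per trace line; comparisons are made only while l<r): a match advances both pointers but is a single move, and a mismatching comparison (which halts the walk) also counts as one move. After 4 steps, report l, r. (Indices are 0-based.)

l=4, r=8

l=0 r=12: 'e'=='e', l++,r--
l=1 r=11: 'a'=='a', l++,r--
l=2 r=10: 'b'=='b', l++,r--
l=3 r=9: 'a'=='a', l++,r--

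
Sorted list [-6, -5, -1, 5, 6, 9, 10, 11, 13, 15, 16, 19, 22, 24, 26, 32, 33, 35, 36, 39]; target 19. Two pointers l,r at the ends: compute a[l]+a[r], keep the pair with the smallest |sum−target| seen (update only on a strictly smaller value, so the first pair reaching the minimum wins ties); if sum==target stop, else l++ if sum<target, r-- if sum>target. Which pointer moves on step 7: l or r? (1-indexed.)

l

l=1 r=20: -6+39=33 d=14 *, r--
l=1 r=19: -6+36=30 d=11 *, r--
l=1 r=18: -6+35=29 d=10 *, r--
l=1 r=17: -6+33=27 d=8 *, r--
l=1 r=16: -6+32=26 d=7 *, r--
l=1 r=15: -6+26=20 d=1 *, r--
l=1 r=14: -6+24=18 d=1, l++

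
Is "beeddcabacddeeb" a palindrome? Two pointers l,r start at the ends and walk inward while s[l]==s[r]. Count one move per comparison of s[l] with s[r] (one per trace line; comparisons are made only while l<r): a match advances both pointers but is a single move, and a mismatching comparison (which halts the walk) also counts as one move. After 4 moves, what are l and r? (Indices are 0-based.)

[0,14] 'b'=='b' → l++,r--
[1,13] 'e'=='e' → l++,r--
[2,12] 'e'=='e' → l++,r--
[3,11] 'd'=='d' → l++,r--

l=4, r=10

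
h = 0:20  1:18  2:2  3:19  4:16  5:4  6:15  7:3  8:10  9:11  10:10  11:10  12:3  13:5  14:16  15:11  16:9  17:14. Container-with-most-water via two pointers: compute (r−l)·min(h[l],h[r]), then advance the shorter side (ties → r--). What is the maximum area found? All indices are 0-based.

l=0 r=17: min(20,14)*17=238 best=238 *, r--
l=0 r=16: min(20,9)*16=144 best=238, r--
l=0 r=15: min(20,11)*15=165 best=238, r--
l=0 r=14: min(20,16)*14=224 best=238, r--
l=0 r=13: min(20,5)*13=65 best=238, r--
l=0 r=12: min(20,3)*12=36 best=238, r--
l=0 r=11: min(20,10)*11=110 best=238, r--
l=0 r=10: min(20,10)*10=100 best=238, r--
l=0 r=9: min(20,11)*9=99 best=238, r--
l=0 r=8: min(20,10)*8=80 best=238, r--
l=0 r=7: min(20,3)*7=21 best=238, r--
l=0 r=6: min(20,15)*6=90 best=238, r--
l=0 r=5: min(20,4)*5=20 best=238, r--
l=0 r=4: min(20,16)*4=64 best=238, r--
l=0 r=3: min(20,19)*3=57 best=238, r--
l=0 r=2: min(20,2)*2=4 best=238, r--
l=0 r=1: min(20,18)*1=18 best=238, r--

max area = 238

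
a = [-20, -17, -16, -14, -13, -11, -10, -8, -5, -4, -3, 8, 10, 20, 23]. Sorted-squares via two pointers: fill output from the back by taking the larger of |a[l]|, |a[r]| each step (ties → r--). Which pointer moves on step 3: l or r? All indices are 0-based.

l

[0,14] |-20|<=|23| out[14]=529 → r--
[0,13] |-20|<=|20| out[13]=400 → r--
[0,12] |-20|>|10| out[12]=400 → l++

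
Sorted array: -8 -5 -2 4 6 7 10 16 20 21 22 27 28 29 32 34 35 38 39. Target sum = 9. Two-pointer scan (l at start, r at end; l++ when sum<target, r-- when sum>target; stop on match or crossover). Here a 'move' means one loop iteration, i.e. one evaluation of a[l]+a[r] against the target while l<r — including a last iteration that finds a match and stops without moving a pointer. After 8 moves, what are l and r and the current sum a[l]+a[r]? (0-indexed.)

[0,18] -8+39=31 >9 → r--
[0,17] -8+38=30 >9 → r--
[0,16] -8+35=27 >9 → r--
[0,15] -8+34=26 >9 → r--
[0,14] -8+32=24 >9 → r--
[0,13] -8+29=21 >9 → r--
[0,12] -8+28=20 >9 → r--
[0,11] -8+27=19 >9 → r--

l=0, r=10, sum=14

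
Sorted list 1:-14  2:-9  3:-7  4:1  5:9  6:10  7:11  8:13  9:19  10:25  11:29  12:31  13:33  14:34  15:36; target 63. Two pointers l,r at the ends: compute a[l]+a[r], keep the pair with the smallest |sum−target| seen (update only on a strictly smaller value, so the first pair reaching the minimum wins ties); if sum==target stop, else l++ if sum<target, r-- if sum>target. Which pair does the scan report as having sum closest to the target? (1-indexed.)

[1,15] -14+36=22 d=41 * → l++
[2,15] -9+36=27 d=36 * → l++
[3,15] -7+36=29 d=34 * → l++
[4,15] 1+36=37 d=26 * → l++
[5,15] 9+36=45 d=18 * → l++
[6,15] 10+36=46 d=17 * → l++
[7,15] 11+36=47 d=16 * → l++
[8,15] 13+36=49 d=14 * → l++
[9,15] 19+36=55 d=8 * → l++
[10,15] 25+36=61 d=2 * → l++
[11,15] 29+36=65 d=2 → r--
[11,14] 29+34=63 d=0 * → stop

pair (29, 34) with sum 63 (|Δ|=0)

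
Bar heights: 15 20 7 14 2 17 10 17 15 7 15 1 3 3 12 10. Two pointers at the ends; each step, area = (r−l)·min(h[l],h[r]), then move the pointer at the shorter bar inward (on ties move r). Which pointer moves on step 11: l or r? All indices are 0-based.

[0,15] min(15,10)*15=150 best=150 * → r--
[0,14] min(15,12)*14=168 best=168 * → r--
[0,13] min(15,3)*13=39 best=168 → r--
[0,12] min(15,3)*12=36 best=168 → r--
[0,11] min(15,1)*11=11 best=168 → r--
[0,10] min(15,15)*10=150 best=168 → r--
[0,9] min(15,7)*9=63 best=168 → r--
[0,8] min(15,15)*8=120 best=168 → r--
[0,7] min(15,17)*7=105 best=168 → l++
[1,7] min(20,17)*6=102 best=168 → r--
[1,6] min(20,10)*5=50 best=168 → r--

r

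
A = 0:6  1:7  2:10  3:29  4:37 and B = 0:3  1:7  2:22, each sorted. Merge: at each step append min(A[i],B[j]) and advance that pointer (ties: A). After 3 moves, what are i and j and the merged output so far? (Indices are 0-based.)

i=2, j=1, merged so far=[3, 6, 7]

[i=0,j=0] A[i]=6>B[j]=3 take 3 → j++
[i=0,j=1] A[i]=6<=B[j]=7 take 6 → i++
[i=1,j=1] A[i]=7<=B[j]=7 take 7 → i++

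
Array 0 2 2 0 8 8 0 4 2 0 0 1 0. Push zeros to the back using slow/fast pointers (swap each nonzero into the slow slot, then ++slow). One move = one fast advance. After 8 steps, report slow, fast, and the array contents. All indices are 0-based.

slow=5, fast=8, a=[2, 2, 8, 8, 4, 0, 0, 0, 2, 0, 0, 1, 0]

slow=0 fast=0: a[fast]=0, fast++
slow=0 fast=1: a[fast]=2≠0 swap→a[0]=2, slow++,fast++
slow=1 fast=2: a[fast]=2≠0 swap→a[1]=2, slow++,fast++
slow=2 fast=3: a[fast]=0, fast++
slow=2 fast=4: a[fast]=8≠0 swap→a[2]=8, slow++,fast++
slow=3 fast=5: a[fast]=8≠0 swap→a[3]=8, slow++,fast++
slow=4 fast=6: a[fast]=0, fast++
slow=4 fast=7: a[fast]=4≠0 swap→a[4]=4, slow++,fast++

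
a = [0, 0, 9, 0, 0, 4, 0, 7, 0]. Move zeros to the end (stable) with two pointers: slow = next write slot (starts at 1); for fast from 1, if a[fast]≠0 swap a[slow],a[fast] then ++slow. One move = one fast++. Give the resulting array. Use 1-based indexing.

(s=1,f=1) a[fast]=0 → fast++
(s=1,f=2) a[fast]=0 → fast++
(s=1,f=3) a[fast]=9≠0 swap→a[1]=9 → slow++,fast++
(s=2,f=4) a[fast]=0 → fast++
(s=2,f=5) a[fast]=0 → fast++
(s=2,f=6) a[fast]=4≠0 swap→a[2]=4 → slow++,fast++
(s=3,f=7) a[fast]=0 → fast++
(s=3,f=8) a[fast]=7≠0 swap→a[3]=7 → slow++,fast++
(s=4,f=9) a[fast]=0 → fast++

[9, 4, 7, 0, 0, 0, 0, 0, 0]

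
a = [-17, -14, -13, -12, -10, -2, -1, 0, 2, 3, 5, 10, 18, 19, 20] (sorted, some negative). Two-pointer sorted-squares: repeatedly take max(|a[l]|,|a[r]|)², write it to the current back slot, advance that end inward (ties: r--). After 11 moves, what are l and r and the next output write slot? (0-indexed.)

[0,14] |-17|<=|20| out[14]=400 → r--
[0,13] |-17|<=|19| out[13]=361 → r--
[0,12] |-17|<=|18| out[12]=324 → r--
[0,11] |-17|>|10| out[11]=289 → l++
[1,11] |-14|>|10| out[10]=196 → l++
[2,11] |-13|>|10| out[9]=169 → l++
[3,11] |-12|>|10| out[8]=144 → l++
[4,11] |-10|<=|10| out[7]=100 → r--
[4,10] |-10|>|5| out[6]=100 → l++
[5,10] |-2|<=|5| out[5]=25 → r--
[5,9] |-2|<=|3| out[4]=9 → r--

l=5, r=8, next write slot=3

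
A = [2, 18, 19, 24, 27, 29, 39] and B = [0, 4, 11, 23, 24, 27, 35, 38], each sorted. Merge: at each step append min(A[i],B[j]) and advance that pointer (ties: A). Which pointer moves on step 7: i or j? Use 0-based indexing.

[i=0,j=0] A[i]=2>B[j]=0 take 0 → j++
[i=0,j=1] A[i]=2<=B[j]=4 take 2 → i++
[i=1,j=1] A[i]=18>B[j]=4 take 4 → j++
[i=1,j=2] A[i]=18>B[j]=11 take 11 → j++
[i=1,j=3] A[i]=18<=B[j]=23 take 18 → i++
[i=2,j=3] A[i]=19<=B[j]=23 take 19 → i++
[i=3,j=3] A[i]=24>B[j]=23 take 23 → j++

j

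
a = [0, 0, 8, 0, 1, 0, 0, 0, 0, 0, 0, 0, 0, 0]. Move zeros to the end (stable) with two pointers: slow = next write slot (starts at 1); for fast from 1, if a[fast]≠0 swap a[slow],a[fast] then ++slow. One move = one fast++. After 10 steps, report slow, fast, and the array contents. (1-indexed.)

(s=1,f=1) a[fast]=0 → fast++
(s=1,f=2) a[fast]=0 → fast++
(s=1,f=3) a[fast]=8≠0 swap→a[1]=8 → slow++,fast++
(s=2,f=4) a[fast]=0 → fast++
(s=2,f=5) a[fast]=1≠0 swap→a[2]=1 → slow++,fast++
(s=3,f=6) a[fast]=0 → fast++
(s=3,f=7) a[fast]=0 → fast++
(s=3,f=8) a[fast]=0 → fast++
(s=3,f=9) a[fast]=0 → fast++
(s=3,f=10) a[fast]=0 → fast++

slow=3, fast=11, a=[8, 1, 0, 0, 0, 0, 0, 0, 0, 0, 0, 0, 0, 0]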